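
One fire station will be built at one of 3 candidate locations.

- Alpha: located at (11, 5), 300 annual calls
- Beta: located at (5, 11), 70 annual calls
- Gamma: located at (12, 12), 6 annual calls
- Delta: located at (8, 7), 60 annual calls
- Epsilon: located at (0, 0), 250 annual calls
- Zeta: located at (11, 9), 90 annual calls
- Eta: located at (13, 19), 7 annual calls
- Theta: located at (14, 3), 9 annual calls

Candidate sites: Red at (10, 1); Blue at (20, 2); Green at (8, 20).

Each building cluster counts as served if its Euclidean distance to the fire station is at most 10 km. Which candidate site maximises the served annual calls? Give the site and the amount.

Red, covering 459

Coverage radius r = 10 km; a point is covered iff (Δx)²+(Δy)² ≤ 10² = 100.
  Red (10, 1): covers {Alpha, Delta, Zeta, Theta} → 459
  Blue (20, 2): covers {Alpha, Theta} → 309
  Green (8, 20): covers {Beta, Gamma, Eta} → 83
Maximum coverage at Red: 459 annual calls.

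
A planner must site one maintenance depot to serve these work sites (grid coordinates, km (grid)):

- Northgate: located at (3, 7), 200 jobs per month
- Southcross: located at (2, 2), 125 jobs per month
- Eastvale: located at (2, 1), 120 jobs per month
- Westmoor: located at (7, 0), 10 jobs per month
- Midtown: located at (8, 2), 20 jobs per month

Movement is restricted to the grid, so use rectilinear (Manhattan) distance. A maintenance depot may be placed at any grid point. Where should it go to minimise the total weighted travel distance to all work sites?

Manhattan distance separates: Σwᵢ(|x−xᵢ|+|y−yᵢ|) = Σwᵢ|x−xᵢ| + Σwᵢ|y−yᵢ|, so x and y are optimised independently as 1-D weighted medians.
Total weight W = 475; half = 237.5.
x-coordinate, sorted with cumulative weight:
  x=2 (Southcross, w=125) cum 125
  x=2 (Eastvale, w=120) cum 245  ← median
  x=3 (Northgate, w=200) cum 445
  x=7 (Westmoor, w=10) cum 455
  x=8 (Midtown, w=20) cum 475
⇒ x* = 2
y-coordinate, sorted with cumulative weight:
  y=0 (Westmoor, w=10) cum 10
  y=1 (Eastvale, w=120) cum 130
  y=2 (Southcross, w=125) cum 255  ← median
  y=2 (Midtown, w=20) cum 275
  y=7 (Northgate, w=200) cum 475
⇒ y* = 2

(2, 2)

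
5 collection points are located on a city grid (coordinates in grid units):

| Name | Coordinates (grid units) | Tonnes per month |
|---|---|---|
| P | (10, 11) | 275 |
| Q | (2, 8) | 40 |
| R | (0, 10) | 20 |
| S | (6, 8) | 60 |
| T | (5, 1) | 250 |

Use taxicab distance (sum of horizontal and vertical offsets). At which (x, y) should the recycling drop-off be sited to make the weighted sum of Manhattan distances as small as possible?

(6, 8)

Manhattan distance separates: Σwᵢ(|x−xᵢ|+|y−yᵢ|) = Σwᵢ|x−xᵢ| + Σwᵢ|y−yᵢ|, so x and y are optimised independently as 1-D weighted medians.
Total weight W = 645; half = 322.5.
x-coordinate, sorted with cumulative weight:
  x=0 (R, w=20) cum 20
  x=2 (Q, w=40) cum 60
  x=5 (T, w=250) cum 310
  x=6 (S, w=60) cum 370  ← median
  x=10 (P, w=275) cum 645
⇒ x* = 6
y-coordinate, sorted with cumulative weight:
  y=1 (T, w=250) cum 250
  y=8 (Q, w=40) cum 290
  y=8 (S, w=60) cum 350  ← median
  y=10 (R, w=20) cum 370
  y=11 (P, w=275) cum 645
⇒ y* = 8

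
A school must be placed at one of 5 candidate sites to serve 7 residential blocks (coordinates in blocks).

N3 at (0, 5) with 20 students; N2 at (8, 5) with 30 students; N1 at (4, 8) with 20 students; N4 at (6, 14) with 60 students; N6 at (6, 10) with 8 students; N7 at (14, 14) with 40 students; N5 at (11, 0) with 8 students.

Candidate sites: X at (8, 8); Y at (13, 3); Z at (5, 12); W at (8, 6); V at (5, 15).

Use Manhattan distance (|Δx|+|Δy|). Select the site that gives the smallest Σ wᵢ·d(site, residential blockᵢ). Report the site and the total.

Z, total 1428 blocks

Total weighted distance at each candidate:
  X (8, 8): total = 1470
  Y (13, 3): total = 2502
  Z (5, 12): total = 1428
  W (8, 6): total = 1610
  V (5, 15): total = 1586
Minimum is at Z with total 1428 blocks.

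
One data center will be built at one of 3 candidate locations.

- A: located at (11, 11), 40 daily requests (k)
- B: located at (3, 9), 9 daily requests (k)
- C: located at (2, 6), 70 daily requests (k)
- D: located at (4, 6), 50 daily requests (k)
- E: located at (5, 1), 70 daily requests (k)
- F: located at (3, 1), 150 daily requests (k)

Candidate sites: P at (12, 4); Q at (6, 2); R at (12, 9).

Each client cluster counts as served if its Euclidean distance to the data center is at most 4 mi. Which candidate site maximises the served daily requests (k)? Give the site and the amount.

Coverage radius r = 4 mi; a point is covered iff (Δx)²+(Δy)² ≤ 4² = 16.
  P (12, 4): covers {none} → 0
  Q (6, 2): covers {E, F} → 220
  R (12, 9): covers {A} → 40
Maximum coverage at Q: 220 daily requests (k).

Q, covering 220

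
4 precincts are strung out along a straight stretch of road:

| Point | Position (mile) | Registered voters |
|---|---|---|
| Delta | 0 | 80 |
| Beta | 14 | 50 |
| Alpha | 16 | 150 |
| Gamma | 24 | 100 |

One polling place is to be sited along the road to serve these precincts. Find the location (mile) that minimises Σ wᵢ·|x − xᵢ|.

x = 16

For a sum of weighted absolute distances on a line, the optimum is the weighted median (not the mean). Total weight W = 380; half-weight = 190.
Sort by position and accumulate weight:
  mile 0 (Delta, w=80) → cum 80
  mile 14 (Beta, w=50) → cum 130
  mile 16 (Alpha, w=150) → cum 280  ≥ 190 → median here
  mile 24 (Gamma, w=100) → cum 380
Optimal location: mile 16.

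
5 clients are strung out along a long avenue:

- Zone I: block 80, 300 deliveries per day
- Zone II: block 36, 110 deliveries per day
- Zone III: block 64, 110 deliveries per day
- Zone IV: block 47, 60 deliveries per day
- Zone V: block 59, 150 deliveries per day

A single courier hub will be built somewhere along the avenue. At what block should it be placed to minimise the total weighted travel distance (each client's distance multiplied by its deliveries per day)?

For a sum of weighted absolute distances on a line, the optimum is the weighted median (not the mean). Total weight W = 730; half-weight = 365.
Sort by position and accumulate weight:
  block 36 (Zone II, w=110) → cum 110
  block 47 (Zone IV, w=60) → cum 170
  block 59 (Zone V, w=150) → cum 320
  block 64 (Zone III, w=110) → cum 430  ≥ 365 → median here
  block 80 (Zone I, w=300) → cum 730
Optimal location: block 64.

x = 64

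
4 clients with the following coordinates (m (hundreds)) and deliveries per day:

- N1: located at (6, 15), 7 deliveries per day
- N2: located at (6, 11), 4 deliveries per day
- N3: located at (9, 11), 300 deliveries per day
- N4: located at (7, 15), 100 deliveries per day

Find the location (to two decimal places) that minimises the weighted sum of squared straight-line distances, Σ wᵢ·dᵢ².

The minimiser of Σwᵢ‖p−pᵢ‖² is the weighted centroid p* = (Σwᵢpᵢ)/(Σwᵢ).
Σwᵢ = 411.
Σwᵢxᵢ = 7·6 + 4·6 + 300·9 + 100·7 = 3466.
Σwᵢyᵢ = 7·15 + 4·11 + 300·11 + 100·15 = 4949.
x* = 3466/411 = 8.43, y* = 4949/411 = 12.04.

(8.43, 12.04)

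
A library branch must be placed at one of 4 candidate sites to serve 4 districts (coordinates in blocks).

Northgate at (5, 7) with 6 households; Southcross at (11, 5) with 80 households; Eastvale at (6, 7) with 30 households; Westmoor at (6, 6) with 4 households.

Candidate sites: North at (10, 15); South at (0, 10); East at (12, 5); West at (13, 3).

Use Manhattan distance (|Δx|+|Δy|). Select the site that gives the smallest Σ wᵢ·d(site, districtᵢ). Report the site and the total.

Total weighted distance at each candidate:
  North (10, 15): total = 1370
  South (0, 10): total = 1638
  East (12, 5): total = 402
  West (13, 3): total = 762
Minimum is at East with total 402 blocks.

East, total 402 blocks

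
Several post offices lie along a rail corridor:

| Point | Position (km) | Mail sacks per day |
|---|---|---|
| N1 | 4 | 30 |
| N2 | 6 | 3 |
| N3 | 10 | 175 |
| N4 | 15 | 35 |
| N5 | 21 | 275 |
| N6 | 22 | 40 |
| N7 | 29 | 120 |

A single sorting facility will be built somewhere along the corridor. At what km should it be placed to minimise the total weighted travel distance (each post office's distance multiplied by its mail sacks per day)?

x = 21

For a sum of weighted absolute distances on a line, the optimum is the weighted median (not the mean). Total weight W = 678; half-weight = 339.
Sort by position and accumulate weight:
  km 4 (N1, w=30) → cum 30
  km 6 (N2, w=3) → cum 33
  km 10 (N3, w=175) → cum 208
  km 15 (N4, w=35) → cum 243
  km 21 (N5, w=275) → cum 518  ≥ 339 → median here
  km 22 (N6, w=40) → cum 558
  km 29 (N7, w=120) → cum 678
Optimal location: km 21.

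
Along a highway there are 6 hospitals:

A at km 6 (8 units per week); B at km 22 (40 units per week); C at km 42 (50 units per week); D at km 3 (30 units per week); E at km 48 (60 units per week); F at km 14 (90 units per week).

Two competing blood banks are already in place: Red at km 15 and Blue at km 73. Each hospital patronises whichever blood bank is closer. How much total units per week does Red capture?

The indifferent point is the midpoint (15+73)/2 = 44; hospitals left of it (closer to Red at 15) go to Red, those right go to Blue.
  D at 3 (w=30) → Red
  A at 6 (w=8) → Red
  F at 14 (w=90) → Red
  B at 22 (w=40) → Red
  C at 42 (w=50) → Red
  E at 48 (w=60) → Blue
Red captures 218; Blue captures 60.

218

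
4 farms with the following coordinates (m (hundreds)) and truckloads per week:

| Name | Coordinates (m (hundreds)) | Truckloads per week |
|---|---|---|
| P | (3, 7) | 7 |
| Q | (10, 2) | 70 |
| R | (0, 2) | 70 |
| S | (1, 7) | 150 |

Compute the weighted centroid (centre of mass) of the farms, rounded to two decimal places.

(2.93, 4.64)

The minimiser of Σwᵢ‖p−pᵢ‖² is the weighted centroid p* = (Σwᵢpᵢ)/(Σwᵢ).
Σwᵢ = 297.
Σwᵢxᵢ = 7·3 + 70·10 + 70·0 + 150·1 = 871.
Σwᵢyᵢ = 7·7 + 70·2 + 70·2 + 150·7 = 1379.
x* = 871/297 = 2.93, y* = 1379/297 = 4.64.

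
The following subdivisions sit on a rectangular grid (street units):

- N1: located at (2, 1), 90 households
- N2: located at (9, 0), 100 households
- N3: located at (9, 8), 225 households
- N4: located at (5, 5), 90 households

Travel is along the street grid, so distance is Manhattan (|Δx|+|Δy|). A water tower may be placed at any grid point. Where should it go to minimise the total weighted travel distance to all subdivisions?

Manhattan distance separates: Σwᵢ(|x−xᵢ|+|y−yᵢ|) = Σwᵢ|x−xᵢ| + Σwᵢ|y−yᵢ|, so x and y are optimised independently as 1-D weighted medians.
Total weight W = 505; half = 252.5.
x-coordinate, sorted with cumulative weight:
  x=2 (N1, w=90) cum 90
  x=5 (N4, w=90) cum 180
  x=9 (N2, w=100) cum 280  ← median
  x=9 (N3, w=225) cum 505
⇒ x* = 9
y-coordinate, sorted with cumulative weight:
  y=0 (N2, w=100) cum 100
  y=1 (N1, w=90) cum 190
  y=5 (N4, w=90) cum 280  ← median
  y=8 (N3, w=225) cum 505
⇒ y* = 5

(9, 5)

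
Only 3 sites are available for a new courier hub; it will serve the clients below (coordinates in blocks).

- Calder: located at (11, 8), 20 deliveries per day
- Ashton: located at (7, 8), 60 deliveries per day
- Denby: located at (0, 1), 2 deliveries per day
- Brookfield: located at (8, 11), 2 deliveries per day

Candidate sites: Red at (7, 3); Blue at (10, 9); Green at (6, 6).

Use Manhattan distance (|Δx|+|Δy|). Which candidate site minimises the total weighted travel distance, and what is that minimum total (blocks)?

Blue, total 324 blocks

Total weighted distance at each candidate:
  Red (7, 3): total = 516
  Blue (10, 9): total = 324
  Green (6, 6): total = 356
Minimum is at Blue with total 324 blocks.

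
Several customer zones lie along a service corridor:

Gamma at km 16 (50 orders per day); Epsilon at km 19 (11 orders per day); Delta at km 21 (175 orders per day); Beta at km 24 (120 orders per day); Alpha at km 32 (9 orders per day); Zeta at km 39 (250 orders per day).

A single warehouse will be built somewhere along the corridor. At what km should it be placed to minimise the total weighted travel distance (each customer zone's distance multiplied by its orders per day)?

x = 24

For a sum of weighted absolute distances on a line, the optimum is the weighted median (not the mean). Total weight W = 615; half-weight = 307.5.
Sort by position and accumulate weight:
  km 16 (Gamma, w=50) → cum 50
  km 19 (Epsilon, w=11) → cum 61
  km 21 (Delta, w=175) → cum 236
  km 24 (Beta, w=120) → cum 356  ≥ 307.5 → median here
  km 32 (Alpha, w=9) → cum 365
  km 39 (Zeta, w=250) → cum 615
Optimal location: km 24.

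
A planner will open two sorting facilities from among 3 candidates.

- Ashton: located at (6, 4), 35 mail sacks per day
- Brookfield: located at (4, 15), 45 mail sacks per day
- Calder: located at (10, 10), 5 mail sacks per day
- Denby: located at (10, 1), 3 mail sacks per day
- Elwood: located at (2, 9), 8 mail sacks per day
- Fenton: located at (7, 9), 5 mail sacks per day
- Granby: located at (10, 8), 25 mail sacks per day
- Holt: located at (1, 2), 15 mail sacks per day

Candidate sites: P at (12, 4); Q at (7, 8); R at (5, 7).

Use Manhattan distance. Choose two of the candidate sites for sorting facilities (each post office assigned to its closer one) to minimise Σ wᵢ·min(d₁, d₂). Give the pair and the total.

Evaluate every pair (each demand assigned to the nearer of the two):
  {Q, R}: total = 855
  {P, R}: total = 945
  {P, Q}: total = 973
Best pair: {Q, R} with total 855.

{Q, R}, total 855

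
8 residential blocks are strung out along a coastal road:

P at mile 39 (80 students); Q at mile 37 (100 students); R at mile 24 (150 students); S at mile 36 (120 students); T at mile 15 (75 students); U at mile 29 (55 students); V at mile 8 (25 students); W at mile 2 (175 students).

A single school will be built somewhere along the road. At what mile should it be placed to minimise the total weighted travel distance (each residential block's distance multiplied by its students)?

For a sum of weighted absolute distances on a line, the optimum is the weighted median (not the mean). Total weight W = 780; half-weight = 390.
Sort by position and accumulate weight:
  mile 2 (W, w=175) → cum 175
  mile 8 (V, w=25) → cum 200
  mile 15 (T, w=75) → cum 275
  mile 24 (R, w=150) → cum 425  ≥ 390 → median here
  mile 29 (U, w=55) → cum 480
  mile 36 (S, w=120) → cum 600
  mile 37 (Q, w=100) → cum 700
  mile 39 (P, w=80) → cum 780
Optimal location: mile 24.

x = 24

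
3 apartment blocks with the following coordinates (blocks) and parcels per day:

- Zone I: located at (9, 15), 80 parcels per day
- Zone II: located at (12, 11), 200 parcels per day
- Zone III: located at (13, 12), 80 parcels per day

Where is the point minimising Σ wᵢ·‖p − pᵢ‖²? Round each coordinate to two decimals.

The minimiser of Σwᵢ‖p−pᵢ‖² is the weighted centroid p* = (Σwᵢpᵢ)/(Σwᵢ).
Σwᵢ = 360.
Σwᵢxᵢ = 80·9 + 200·12 + 80·13 = 4160.
Σwᵢyᵢ = 80·15 + 200·11 + 80·12 = 4360.
x* = 4160/360 = 11.56, y* = 4360/360 = 12.11.

(11.56, 12.11)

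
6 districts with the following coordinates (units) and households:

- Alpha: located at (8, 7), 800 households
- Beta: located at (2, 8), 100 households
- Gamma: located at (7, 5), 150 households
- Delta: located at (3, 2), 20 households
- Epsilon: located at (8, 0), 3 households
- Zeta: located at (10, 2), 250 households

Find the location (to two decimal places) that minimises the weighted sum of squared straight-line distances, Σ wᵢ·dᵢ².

The minimiser of Σwᵢ‖p−pᵢ‖² is the weighted centroid p* = (Σwᵢpᵢ)/(Σwᵢ).
Σwᵢ = 1323.
Σwᵢxᵢ = 800·8 + 100·2 + 150·7 + 20·3 + 3·8 + 250·10 = 10234.
Σwᵢyᵢ = 800·7 + 100·8 + 150·5 + 20·2 + 3·0 + 250·2 = 7690.
x* = 10234/1323 = 7.74, y* = 7690/1323 = 5.81.

(7.74, 5.81)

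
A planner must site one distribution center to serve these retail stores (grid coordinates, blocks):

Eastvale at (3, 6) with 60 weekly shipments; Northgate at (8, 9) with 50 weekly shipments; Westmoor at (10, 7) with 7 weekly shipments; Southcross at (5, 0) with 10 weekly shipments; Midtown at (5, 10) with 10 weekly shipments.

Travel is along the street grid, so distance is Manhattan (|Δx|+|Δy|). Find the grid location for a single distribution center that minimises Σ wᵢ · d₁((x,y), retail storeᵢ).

Manhattan distance separates: Σwᵢ(|x−xᵢ|+|y−yᵢ|) = Σwᵢ|x−xᵢ| + Σwᵢ|y−yᵢ|, so x and y are optimised independently as 1-D weighted medians.
Total weight W = 137; half = 68.5.
x-coordinate, sorted with cumulative weight:
  x=3 (Eastvale, w=60) cum 60
  x=5 (Southcross, w=10) cum 70  ← median
  x=5 (Midtown, w=10) cum 80
  x=8 (Northgate, w=50) cum 130
  x=10 (Westmoor, w=7) cum 137
⇒ x* = 5
y-coordinate, sorted with cumulative weight:
  y=0 (Southcross, w=10) cum 10
  y=6 (Eastvale, w=60) cum 70  ← median
  y=7 (Westmoor, w=7) cum 77
  y=9 (Northgate, w=50) cum 127
  y=10 (Midtown, w=10) cum 137
⇒ y* = 6

(5, 6)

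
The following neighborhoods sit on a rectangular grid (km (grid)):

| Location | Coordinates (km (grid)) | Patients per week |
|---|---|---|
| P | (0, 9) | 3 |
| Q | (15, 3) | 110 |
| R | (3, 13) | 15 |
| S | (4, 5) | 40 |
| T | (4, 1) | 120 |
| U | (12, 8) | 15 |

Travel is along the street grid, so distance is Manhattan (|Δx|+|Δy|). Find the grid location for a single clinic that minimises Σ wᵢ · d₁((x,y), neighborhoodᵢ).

Manhattan distance separates: Σwᵢ(|x−xᵢ|+|y−yᵢ|) = Σwᵢ|x−xᵢ| + Σwᵢ|y−yᵢ|, so x and y are optimised independently as 1-D weighted medians.
Total weight W = 303; half = 151.5.
x-coordinate, sorted with cumulative weight:
  x=0 (P, w=3) cum 3
  x=3 (R, w=15) cum 18
  x=4 (S, w=40) cum 58
  x=4 (T, w=120) cum 178  ← median
  x=12 (U, w=15) cum 193
  x=15 (Q, w=110) cum 303
⇒ x* = 4
y-coordinate, sorted with cumulative weight:
  y=1 (T, w=120) cum 120
  y=3 (Q, w=110) cum 230  ← median
  y=5 (S, w=40) cum 270
  y=8 (U, w=15) cum 285
  y=9 (P, w=3) cum 288
  y=13 (R, w=15) cum 303
⇒ y* = 3

(4, 3)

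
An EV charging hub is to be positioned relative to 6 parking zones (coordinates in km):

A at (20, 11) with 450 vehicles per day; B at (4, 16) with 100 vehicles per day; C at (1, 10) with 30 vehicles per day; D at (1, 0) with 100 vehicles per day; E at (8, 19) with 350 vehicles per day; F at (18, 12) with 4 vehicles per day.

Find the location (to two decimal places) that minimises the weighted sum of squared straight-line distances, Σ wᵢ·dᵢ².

The minimiser of Σwᵢ‖p−pᵢ‖² is the weighted centroid p* = (Σwᵢpᵢ)/(Σwᵢ).
Σwᵢ = 1034.
Σwᵢxᵢ = 450·20 + 100·4 + 30·1 + 100·1 + 350·8 + 4·18 = 12402.
Σwᵢyᵢ = 450·11 + 100·16 + 30·10 + 100·0 + 350·19 + 4·12 = 13548.
x* = 12402/1034 = 11.99, y* = 13548/1034 = 13.10.

(11.99, 13.10)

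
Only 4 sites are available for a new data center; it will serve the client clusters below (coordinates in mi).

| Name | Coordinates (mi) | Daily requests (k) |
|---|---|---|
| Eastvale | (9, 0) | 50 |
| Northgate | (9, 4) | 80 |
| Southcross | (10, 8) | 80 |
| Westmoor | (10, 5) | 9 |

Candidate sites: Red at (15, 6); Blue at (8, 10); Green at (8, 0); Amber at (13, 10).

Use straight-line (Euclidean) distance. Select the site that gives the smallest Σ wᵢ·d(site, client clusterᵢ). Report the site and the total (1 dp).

Total weighted distance at each candidate:
  Red (15, 6): total = 1406.9
  Blue (8, 10): total = 1263.9
  Green (8, 0): total = 1088.0
  Amber (13, 10): total = 1456.3
Minimum is at Green with total 1088.0 mi.

Green, total 1088.0 mi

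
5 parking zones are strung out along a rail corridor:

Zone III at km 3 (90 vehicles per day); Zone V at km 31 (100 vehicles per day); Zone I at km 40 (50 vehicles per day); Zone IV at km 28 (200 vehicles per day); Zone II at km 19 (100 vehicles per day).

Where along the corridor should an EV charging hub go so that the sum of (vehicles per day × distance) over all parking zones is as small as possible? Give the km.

For a sum of weighted absolute distances on a line, the optimum is the weighted median (not the mean). Total weight W = 540; half-weight = 270.
Sort by position and accumulate weight:
  km 3 (Zone III, w=90) → cum 90
  km 19 (Zone II, w=100) → cum 190
  km 28 (Zone IV, w=200) → cum 390  ≥ 270 → median here
  km 31 (Zone V, w=100) → cum 490
  km 40 (Zone I, w=50) → cum 540
Optimal location: km 28.

x = 28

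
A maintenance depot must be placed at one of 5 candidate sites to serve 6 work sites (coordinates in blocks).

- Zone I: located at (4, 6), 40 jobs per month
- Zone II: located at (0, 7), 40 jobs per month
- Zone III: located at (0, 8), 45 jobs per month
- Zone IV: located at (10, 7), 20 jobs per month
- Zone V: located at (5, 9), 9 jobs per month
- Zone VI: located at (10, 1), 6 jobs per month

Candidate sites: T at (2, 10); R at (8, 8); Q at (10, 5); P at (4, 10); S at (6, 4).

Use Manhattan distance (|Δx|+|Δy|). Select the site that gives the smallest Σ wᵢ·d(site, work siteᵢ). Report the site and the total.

T, total 978 blocks

Total weighted distance at each candidate:
  T (2, 10): total = 978
  R (8, 8): total = 1110
  Q (10, 5): total = 1490
  P (4, 10): total = 998
  S (6, 4): total = 1206
Minimum is at T with total 978 blocks.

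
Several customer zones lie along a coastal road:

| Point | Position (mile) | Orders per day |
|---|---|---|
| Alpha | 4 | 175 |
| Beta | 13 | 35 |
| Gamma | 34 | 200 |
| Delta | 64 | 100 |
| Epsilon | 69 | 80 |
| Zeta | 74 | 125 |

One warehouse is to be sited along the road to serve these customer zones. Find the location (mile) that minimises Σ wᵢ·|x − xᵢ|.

For a sum of weighted absolute distances on a line, the optimum is the weighted median (not the mean). Total weight W = 715; half-weight = 357.5.
Sort by position and accumulate weight:
  mile 4 (Alpha, w=175) → cum 175
  mile 13 (Beta, w=35) → cum 210
  mile 34 (Gamma, w=200) → cum 410  ≥ 357.5 → median here
  mile 64 (Delta, w=100) → cum 510
  mile 69 (Epsilon, w=80) → cum 590
  mile 74 (Zeta, w=125) → cum 715
Optimal location: mile 34.

x = 34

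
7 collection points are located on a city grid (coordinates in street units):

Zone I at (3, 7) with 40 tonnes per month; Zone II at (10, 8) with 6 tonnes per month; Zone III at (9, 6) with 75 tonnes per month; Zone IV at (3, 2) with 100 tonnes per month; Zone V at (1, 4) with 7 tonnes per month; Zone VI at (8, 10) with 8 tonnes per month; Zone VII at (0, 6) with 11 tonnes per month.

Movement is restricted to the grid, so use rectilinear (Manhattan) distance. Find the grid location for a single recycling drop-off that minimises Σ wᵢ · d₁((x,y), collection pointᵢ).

(3, 6)

Manhattan distance separates: Σwᵢ(|x−xᵢ|+|y−yᵢ|) = Σwᵢ|x−xᵢ| + Σwᵢ|y−yᵢ|, so x and y are optimised independently as 1-D weighted medians.
Total weight W = 247; half = 123.5.
x-coordinate, sorted with cumulative weight:
  x=0 (Zone VII, w=11) cum 11
  x=1 (Zone V, w=7) cum 18
  x=3 (Zone I, w=40) cum 58
  x=3 (Zone IV, w=100) cum 158  ← median
  x=8 (Zone VI, w=8) cum 166
  x=9 (Zone III, w=75) cum 241
  x=10 (Zone II, w=6) cum 247
⇒ x* = 3
y-coordinate, sorted with cumulative weight:
  y=2 (Zone IV, w=100) cum 100
  y=4 (Zone V, w=7) cum 107
  y=6 (Zone III, w=75) cum 182  ← median
  y=6 (Zone VII, w=11) cum 193
  y=7 (Zone I, w=40) cum 233
  y=8 (Zone II, w=6) cum 239
  y=10 (Zone VI, w=8) cum 247
⇒ y* = 6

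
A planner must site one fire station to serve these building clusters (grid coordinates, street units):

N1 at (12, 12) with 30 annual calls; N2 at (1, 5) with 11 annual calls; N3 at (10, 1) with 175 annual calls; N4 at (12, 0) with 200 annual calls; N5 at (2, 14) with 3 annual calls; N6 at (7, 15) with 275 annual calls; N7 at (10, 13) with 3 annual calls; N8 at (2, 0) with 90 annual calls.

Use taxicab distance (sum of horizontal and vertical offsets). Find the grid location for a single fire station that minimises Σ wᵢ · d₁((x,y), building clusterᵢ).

Manhattan distance separates: Σwᵢ(|x−xᵢ|+|y−yᵢ|) = Σwᵢ|x−xᵢ| + Σwᵢ|y−yᵢ|, so x and y are optimised independently as 1-D weighted medians.
Total weight W = 787; half = 393.5.
x-coordinate, sorted with cumulative weight:
  x=1 (N2, w=11) cum 11
  x=2 (N5, w=3) cum 14
  x=2 (N8, w=90) cum 104
  x=7 (N6, w=275) cum 379
  x=10 (N3, w=175) cum 554  ← median
  x=10 (N7, w=3) cum 557
  x=12 (N1, w=30) cum 587
  x=12 (N4, w=200) cum 787
⇒ x* = 10
y-coordinate, sorted with cumulative weight:
  y=0 (N4, w=200) cum 200
  y=0 (N8, w=90) cum 290
  y=1 (N3, w=175) cum 465  ← median
  y=5 (N2, w=11) cum 476
  y=12 (N1, w=30) cum 506
  y=13 (N7, w=3) cum 509
  y=14 (N5, w=3) cum 512
  y=15 (N6, w=275) cum 787
⇒ y* = 1

(10, 1)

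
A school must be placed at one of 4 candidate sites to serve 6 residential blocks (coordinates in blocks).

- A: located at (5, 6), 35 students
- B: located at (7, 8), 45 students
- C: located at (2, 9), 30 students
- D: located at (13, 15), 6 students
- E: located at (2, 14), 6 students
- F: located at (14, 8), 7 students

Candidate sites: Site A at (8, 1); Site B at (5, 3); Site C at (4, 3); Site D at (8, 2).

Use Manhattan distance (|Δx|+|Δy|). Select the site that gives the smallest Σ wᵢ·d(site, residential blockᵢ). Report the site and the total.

Site B, total 992 blocks

Total weighted distance at each candidate:
  Site A (8, 1): total = 1379
  Site B (5, 3): total = 992
  Site C (4, 3): total = 1049
  Site D (8, 2): total = 1250
Minimum is at Site B with total 992 blocks.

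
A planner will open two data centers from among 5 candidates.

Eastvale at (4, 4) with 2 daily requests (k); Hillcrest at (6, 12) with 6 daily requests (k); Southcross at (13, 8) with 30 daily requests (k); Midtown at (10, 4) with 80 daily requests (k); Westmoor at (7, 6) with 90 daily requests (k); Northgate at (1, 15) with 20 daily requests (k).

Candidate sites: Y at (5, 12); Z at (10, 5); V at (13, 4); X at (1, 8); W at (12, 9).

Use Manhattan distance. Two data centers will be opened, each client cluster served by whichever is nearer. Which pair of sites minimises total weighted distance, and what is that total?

Evaluate every pair (each demand assigned to the nearer of the two):
  {Y, Z}: total = 780
  {Z, X}: total = 828
  {Z, W}: total = 908
  {Z, V}: total = 1020
  {Y, V}: total = 1244
  {V, X}: total = 1288
  {V, W}: total = 1432
  {Y, W}: total = 1504
  {X, W}: total = 1548
  {Y, X}: total = 2280
Best pair: {Y, Z} with total 780.

{Y, Z}, total 780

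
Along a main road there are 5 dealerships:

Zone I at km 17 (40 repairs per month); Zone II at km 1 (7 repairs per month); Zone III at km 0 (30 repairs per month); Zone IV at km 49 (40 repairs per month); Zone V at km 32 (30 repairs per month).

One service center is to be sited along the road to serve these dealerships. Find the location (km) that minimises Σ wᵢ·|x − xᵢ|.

x = 17

For a sum of weighted absolute distances on a line, the optimum is the weighted median (not the mean). Total weight W = 147; half-weight = 73.5.
Sort by position and accumulate weight:
  km 0 (Zone III, w=30) → cum 30
  km 1 (Zone II, w=7) → cum 37
  km 17 (Zone I, w=40) → cum 77  ≥ 73.5 → median here
  km 32 (Zone V, w=30) → cum 107
  km 49 (Zone IV, w=40) → cum 147
Optimal location: km 17.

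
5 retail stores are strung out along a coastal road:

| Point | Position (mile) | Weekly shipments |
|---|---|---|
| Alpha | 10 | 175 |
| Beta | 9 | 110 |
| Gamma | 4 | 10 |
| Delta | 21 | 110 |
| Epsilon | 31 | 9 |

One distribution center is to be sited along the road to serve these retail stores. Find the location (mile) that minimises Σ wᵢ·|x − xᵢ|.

x = 10

For a sum of weighted absolute distances on a line, the optimum is the weighted median (not the mean). Total weight W = 414; half-weight = 207.
Sort by position and accumulate weight:
  mile 4 (Gamma, w=10) → cum 10
  mile 9 (Beta, w=110) → cum 120
  mile 10 (Alpha, w=175) → cum 295  ≥ 207 → median here
  mile 21 (Delta, w=110) → cum 405
  mile 31 (Epsilon, w=9) → cum 414
Optimal location: mile 10.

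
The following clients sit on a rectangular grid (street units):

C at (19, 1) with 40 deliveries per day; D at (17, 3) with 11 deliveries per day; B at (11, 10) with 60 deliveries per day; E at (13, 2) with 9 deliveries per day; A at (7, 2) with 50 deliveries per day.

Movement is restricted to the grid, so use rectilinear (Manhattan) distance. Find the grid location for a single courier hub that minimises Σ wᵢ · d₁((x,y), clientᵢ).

Manhattan distance separates: Σwᵢ(|x−xᵢ|+|y−yᵢ|) = Σwᵢ|x−xᵢ| + Σwᵢ|y−yᵢ|, so x and y are optimised independently as 1-D weighted medians.
Total weight W = 170; half = 85.
x-coordinate, sorted with cumulative weight:
  x=7 (A, w=50) cum 50
  x=11 (B, w=60) cum 110  ← median
  x=13 (E, w=9) cum 119
  x=17 (D, w=11) cum 130
  x=19 (C, w=40) cum 170
⇒ x* = 11
y-coordinate, sorted with cumulative weight:
  y=1 (C, w=40) cum 40
  y=2 (E, w=9) cum 49
  y=2 (A, w=50) cum 99  ← median
  y=3 (D, w=11) cum 110
  y=10 (B, w=60) cum 170
⇒ y* = 2

(11, 2)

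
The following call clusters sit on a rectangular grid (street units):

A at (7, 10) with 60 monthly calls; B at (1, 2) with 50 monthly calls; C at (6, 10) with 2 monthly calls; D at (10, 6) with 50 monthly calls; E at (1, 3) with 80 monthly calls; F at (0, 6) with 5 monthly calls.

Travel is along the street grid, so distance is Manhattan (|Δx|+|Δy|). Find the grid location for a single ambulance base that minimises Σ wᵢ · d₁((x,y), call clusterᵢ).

(1, 3)

Manhattan distance separates: Σwᵢ(|x−xᵢ|+|y−yᵢ|) = Σwᵢ|x−xᵢ| + Σwᵢ|y−yᵢ|, so x and y are optimised independently as 1-D weighted medians.
Total weight W = 247; half = 123.5.
x-coordinate, sorted with cumulative weight:
  x=0 (F, w=5) cum 5
  x=1 (B, w=50) cum 55
  x=1 (E, w=80) cum 135  ← median
  x=6 (C, w=2) cum 137
  x=7 (A, w=60) cum 197
  x=10 (D, w=50) cum 247
⇒ x* = 1
y-coordinate, sorted with cumulative weight:
  y=2 (B, w=50) cum 50
  y=3 (E, w=80) cum 130  ← median
  y=6 (D, w=50) cum 180
  y=6 (F, w=5) cum 185
  y=10 (A, w=60) cum 245
  y=10 (C, w=2) cum 247
⇒ y* = 3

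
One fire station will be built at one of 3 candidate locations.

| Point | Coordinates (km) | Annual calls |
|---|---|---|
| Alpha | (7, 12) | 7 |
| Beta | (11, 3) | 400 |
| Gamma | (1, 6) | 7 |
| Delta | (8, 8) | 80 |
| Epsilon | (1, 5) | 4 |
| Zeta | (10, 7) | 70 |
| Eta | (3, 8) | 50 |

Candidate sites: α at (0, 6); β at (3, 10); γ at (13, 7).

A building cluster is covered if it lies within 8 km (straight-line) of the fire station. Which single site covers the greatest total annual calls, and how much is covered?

γ, covering 557

Coverage radius r = 8 km; a point is covered iff (Δx)²+(Δy)² ≤ 8² = 64.
  α (0, 6): covers {Gamma, Epsilon, Eta} → 61
  β (3, 10): covers {Alpha, Gamma, Delta, Epsilon, Zeta, Eta} → 218
  γ (13, 7): covers {Alpha, Beta, Delta, Zeta} → 557
Maximum coverage at γ: 557 annual calls.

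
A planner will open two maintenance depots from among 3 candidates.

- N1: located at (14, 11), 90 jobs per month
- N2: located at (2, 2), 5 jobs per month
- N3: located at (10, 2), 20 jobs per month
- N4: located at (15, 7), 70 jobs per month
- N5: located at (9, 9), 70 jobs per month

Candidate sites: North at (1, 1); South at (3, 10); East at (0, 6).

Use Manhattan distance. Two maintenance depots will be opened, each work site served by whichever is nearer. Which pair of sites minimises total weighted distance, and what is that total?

Evaluate every pair (each demand assigned to the nearer of the two):
  {North, South}: total = 2830
  {South, East}: total = 2930
  {North, East}: total = 3880
Best pair: {North, South} with total 2830.

{North, South}, total 2830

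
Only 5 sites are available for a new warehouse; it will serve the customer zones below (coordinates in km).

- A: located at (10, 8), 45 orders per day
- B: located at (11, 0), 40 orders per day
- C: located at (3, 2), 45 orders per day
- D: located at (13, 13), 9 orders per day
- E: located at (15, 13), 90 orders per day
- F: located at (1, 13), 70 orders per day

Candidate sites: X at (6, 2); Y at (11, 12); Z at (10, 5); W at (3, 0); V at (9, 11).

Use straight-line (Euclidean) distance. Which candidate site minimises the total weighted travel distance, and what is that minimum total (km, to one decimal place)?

V, total 2263.0 km

Total weighted distance at each candidate:
  X (6, 2): total = 2917.2
  Y (11, 12): total = 2336.5
  Z (10, 5): total = 2450.5
  W (3, 0): total = 3548.9
  V (9, 11): total = 2263.0
Minimum is at V with total 2263.0 km.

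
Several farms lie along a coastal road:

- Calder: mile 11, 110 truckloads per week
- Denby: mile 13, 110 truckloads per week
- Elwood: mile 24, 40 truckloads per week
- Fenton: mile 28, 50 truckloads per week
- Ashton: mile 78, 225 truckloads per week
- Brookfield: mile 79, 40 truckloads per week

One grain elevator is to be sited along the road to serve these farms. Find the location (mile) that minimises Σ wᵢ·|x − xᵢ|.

x = 28

For a sum of weighted absolute distances on a line, the optimum is the weighted median (not the mean). Total weight W = 575; half-weight = 287.5.
Sort by position and accumulate weight:
  mile 11 (Calder, w=110) → cum 110
  mile 13 (Denby, w=110) → cum 220
  mile 24 (Elwood, w=40) → cum 260
  mile 28 (Fenton, w=50) → cum 310  ≥ 287.5 → median here
  mile 78 (Ashton, w=225) → cum 535
  mile 79 (Brookfield, w=40) → cum 575
Optimal location: mile 28.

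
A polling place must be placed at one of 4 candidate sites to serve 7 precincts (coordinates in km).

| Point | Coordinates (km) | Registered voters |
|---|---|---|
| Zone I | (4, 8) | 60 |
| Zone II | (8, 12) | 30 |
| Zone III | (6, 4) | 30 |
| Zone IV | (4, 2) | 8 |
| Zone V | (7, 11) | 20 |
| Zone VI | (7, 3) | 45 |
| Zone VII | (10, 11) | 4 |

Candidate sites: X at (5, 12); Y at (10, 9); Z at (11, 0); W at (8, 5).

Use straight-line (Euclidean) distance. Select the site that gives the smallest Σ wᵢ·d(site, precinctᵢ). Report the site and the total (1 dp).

W, total 864.7 km

Total weighted distance at each candidate:
  X (5, 12): total = 1139.7
  Y (10, 9): total = 1121.0
  Z (11, 0): total = 1762.5
  W (8, 5): total = 864.7
Minimum is at W with total 864.7 km.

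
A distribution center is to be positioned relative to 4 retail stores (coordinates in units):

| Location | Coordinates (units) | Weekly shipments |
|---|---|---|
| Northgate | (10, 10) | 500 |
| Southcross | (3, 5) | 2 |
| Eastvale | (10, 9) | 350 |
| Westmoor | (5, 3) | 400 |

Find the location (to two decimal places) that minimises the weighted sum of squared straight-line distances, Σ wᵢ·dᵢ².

The minimiser of Σwᵢ‖p−pᵢ‖² is the weighted centroid p* = (Σwᵢpᵢ)/(Σwᵢ).
Σwᵢ = 1252.
Σwᵢxᵢ = 500·10 + 2·3 + 350·10 + 400·5 = 10506.
Σwᵢyᵢ = 500·10 + 2·5 + 350·9 + 400·3 = 9360.
x* = 10506/1252 = 8.39, y* = 9360/1252 = 7.48.

(8.39, 7.48)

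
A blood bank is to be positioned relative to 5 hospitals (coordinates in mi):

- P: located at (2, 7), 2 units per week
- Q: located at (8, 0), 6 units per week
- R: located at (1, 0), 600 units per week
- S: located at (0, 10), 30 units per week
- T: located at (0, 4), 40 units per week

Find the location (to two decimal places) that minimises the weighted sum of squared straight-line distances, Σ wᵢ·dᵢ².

(0.96, 0.70)

The minimiser of Σwᵢ‖p−pᵢ‖² is the weighted centroid p* = (Σwᵢpᵢ)/(Σwᵢ).
Σwᵢ = 678.
Σwᵢxᵢ = 2·2 + 6·8 + 600·1 + 30·0 + 40·0 = 652.
Σwᵢyᵢ = 2·7 + 6·0 + 600·0 + 30·10 + 40·4 = 474.
x* = 652/678 = 0.96, y* = 474/678 = 0.70.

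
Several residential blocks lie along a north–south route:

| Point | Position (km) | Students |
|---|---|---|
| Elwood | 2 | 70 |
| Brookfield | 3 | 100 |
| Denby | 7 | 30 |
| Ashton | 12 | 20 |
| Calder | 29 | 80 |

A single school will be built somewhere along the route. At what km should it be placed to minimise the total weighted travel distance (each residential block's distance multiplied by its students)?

x = 3

For a sum of weighted absolute distances on a line, the optimum is the weighted median (not the mean). Total weight W = 300; half-weight = 150.
Sort by position and accumulate weight:
  km 2 (Elwood, w=70) → cum 70
  km 3 (Brookfield, w=100) → cum 170  ≥ 150 → median here
  km 7 (Denby, w=30) → cum 200
  km 12 (Ashton, w=20) → cum 220
  km 29 (Calder, w=80) → cum 300
Optimal location: km 3.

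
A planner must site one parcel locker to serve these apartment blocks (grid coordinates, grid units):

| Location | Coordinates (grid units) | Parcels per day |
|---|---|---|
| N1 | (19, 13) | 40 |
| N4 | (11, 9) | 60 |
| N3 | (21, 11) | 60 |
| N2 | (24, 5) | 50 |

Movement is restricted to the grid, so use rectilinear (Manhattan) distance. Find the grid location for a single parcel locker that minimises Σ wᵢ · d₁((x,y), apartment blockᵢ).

(21, 9)

Manhattan distance separates: Σwᵢ(|x−xᵢ|+|y−yᵢ|) = Σwᵢ|x−xᵢ| + Σwᵢ|y−yᵢ|, so x and y are optimised independently as 1-D weighted medians.
Total weight W = 210; half = 105.
x-coordinate, sorted with cumulative weight:
  x=11 (N4, w=60) cum 60
  x=19 (N1, w=40) cum 100
  x=21 (N3, w=60) cum 160  ← median
  x=24 (N2, w=50) cum 210
⇒ x* = 21
y-coordinate, sorted with cumulative weight:
  y=5 (N2, w=50) cum 50
  y=9 (N4, w=60) cum 110  ← median
  y=11 (N3, w=60) cum 170
  y=13 (N1, w=40) cum 210
⇒ y* = 9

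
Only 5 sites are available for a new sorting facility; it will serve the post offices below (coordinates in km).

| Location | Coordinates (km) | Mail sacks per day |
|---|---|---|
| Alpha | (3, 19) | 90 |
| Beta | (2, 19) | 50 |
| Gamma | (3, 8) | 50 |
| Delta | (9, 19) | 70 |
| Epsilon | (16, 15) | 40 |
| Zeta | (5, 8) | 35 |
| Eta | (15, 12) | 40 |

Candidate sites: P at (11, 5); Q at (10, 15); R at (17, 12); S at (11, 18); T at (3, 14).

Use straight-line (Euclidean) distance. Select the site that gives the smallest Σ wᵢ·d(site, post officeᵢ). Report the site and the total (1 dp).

Q, total 2730.7 km

Total weighted distance at each candidate:
  P (11, 5): total = 4705.0
  Q (10, 15): total = 2730.7
  R (17, 12): total = 4357.7
  S (11, 18): total = 2905.1
  T (3, 14): total = 2781.2
Minimum is at Q with total 2730.7 km.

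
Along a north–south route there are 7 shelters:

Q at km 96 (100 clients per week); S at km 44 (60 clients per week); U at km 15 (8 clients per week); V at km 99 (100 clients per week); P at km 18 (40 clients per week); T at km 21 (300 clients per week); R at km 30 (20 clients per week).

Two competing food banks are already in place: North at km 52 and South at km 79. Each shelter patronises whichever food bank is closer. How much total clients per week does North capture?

428

The indifferent point is the midpoint (52+79)/2 = 65.5; shelters left of it (closer to North at 52) go to North, those right go to South.
  U at 15 (w=8) → North
  P at 18 (w=40) → North
  T at 21 (w=300) → North
  R at 30 (w=20) → North
  S at 44 (w=60) → North
  Q at 96 (w=100) → South
  V at 99 (w=100) → South
North captures 428; South captures 200.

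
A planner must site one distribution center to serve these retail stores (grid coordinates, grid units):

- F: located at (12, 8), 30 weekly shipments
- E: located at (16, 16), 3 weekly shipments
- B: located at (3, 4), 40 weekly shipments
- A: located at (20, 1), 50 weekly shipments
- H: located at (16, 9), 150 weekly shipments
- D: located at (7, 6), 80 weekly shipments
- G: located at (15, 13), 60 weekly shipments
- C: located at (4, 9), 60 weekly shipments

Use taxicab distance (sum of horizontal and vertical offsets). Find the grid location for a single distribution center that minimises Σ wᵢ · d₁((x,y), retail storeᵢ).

(15, 9)

Manhattan distance separates: Σwᵢ(|x−xᵢ|+|y−yᵢ|) = Σwᵢ|x−xᵢ| + Σwᵢ|y−yᵢ|, so x and y are optimised independently as 1-D weighted medians.
Total weight W = 473; half = 236.5.
x-coordinate, sorted with cumulative weight:
  x=3 (B, w=40) cum 40
  x=4 (C, w=60) cum 100
  x=7 (D, w=80) cum 180
  x=12 (F, w=30) cum 210
  x=15 (G, w=60) cum 270  ← median
  x=16 (E, w=3) cum 273
  x=16 (H, w=150) cum 423
  x=20 (A, w=50) cum 473
⇒ x* = 15
y-coordinate, sorted with cumulative weight:
  y=1 (A, w=50) cum 50
  y=4 (B, w=40) cum 90
  y=6 (D, w=80) cum 170
  y=8 (F, w=30) cum 200
  y=9 (H, w=150) cum 350  ← median
  y=9 (C, w=60) cum 410
  y=13 (G, w=60) cum 470
  y=16 (E, w=3) cum 473
⇒ y* = 9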